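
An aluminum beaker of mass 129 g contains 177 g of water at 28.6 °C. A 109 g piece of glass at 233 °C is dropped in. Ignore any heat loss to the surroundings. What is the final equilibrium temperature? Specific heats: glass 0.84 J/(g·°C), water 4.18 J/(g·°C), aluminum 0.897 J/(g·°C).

T_f ≈ 48.4 °C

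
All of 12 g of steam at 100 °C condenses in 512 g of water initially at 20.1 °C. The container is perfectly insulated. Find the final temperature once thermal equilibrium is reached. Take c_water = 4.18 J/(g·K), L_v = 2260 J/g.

T_f ≈ 34.3 °C

Taking heat into each body as positive, Σ m c ΔT = 0:
steam→water at 100 °C releases m L_v = 12·2260 = 27120
  condensate cools 100→T: 12·4.18·(T − 100) = 50.16(T − 100)
  original water: 2140.2(T − 20.1)
2190.3 T = 27120 + 5016 + 43017 = 75153
T ≈ 34.31 °C, under the boiling point, so the assumption holds.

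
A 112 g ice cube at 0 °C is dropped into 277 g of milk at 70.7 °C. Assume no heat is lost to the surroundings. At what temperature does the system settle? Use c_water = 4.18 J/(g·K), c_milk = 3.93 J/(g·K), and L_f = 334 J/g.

Energy conservation, ΣQ = 0:
melt ice: 112×334 = 37408
  warm the meltwater: 468.16 T
  milk: 1088.6(T − 70.7)
1556.8 T = 76965 − 37408 = 39557
T ≈ 25.41 °C — above 0 °C, consistent with complete melting.

T_f ≈ 25.4 °C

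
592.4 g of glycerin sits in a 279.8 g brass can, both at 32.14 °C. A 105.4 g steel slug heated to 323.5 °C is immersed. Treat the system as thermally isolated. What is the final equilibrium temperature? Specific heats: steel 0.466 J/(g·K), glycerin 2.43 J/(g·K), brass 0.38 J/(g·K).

T_f ≈ 41.1 °C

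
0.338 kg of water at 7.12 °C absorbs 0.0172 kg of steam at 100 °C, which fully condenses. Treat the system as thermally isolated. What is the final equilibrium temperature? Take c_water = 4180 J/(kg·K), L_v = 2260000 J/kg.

Net heat exchanged in the isolated system is zero:
latent heat released on condensation: 0.0172×2260000 = 38872; condensate cools 100→T: 0.0172×4180×(T − 100) = 71.9(T − 100); water warms: 0.338×4180×(T − 7.12) = 1412.8(T − 7.12)
1484.7 T = 38872 + 7189.6 + 10059 = 56121
T ≈ 37.80 °C, under the boiling point, so the assumption holds.

T_f ≈ 37.8 °C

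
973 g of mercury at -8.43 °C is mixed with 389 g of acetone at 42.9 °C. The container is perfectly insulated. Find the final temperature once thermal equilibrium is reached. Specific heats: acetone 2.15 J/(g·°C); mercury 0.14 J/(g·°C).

T_f ≈ 35.7 °C

Setting the total heat transfer to zero:
389*2.15*(T − 42.9) + 973*0.14*(T − (-8.43)) = 0
836.35(T − 42.9) + 136.22(T − (-8.43)) = 0
972.57 T = 34731
T = 34731/972.57 ≈ 35.71 °C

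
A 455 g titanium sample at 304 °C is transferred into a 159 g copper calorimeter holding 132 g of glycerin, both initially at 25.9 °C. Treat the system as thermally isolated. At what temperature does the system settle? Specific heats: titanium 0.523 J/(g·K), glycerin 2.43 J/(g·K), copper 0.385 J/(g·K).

T_f ≈ 132.6 °C

Taking heat into each body as positive, Σ m c ΔT = 0:
455×0.523×(T − 304) + 132×2.43×(T − 25.9) + 159×0.385×(T − 25.9) = 0
619.94 T = 82235
T = 82235/619.94 ≈ 132.65 °C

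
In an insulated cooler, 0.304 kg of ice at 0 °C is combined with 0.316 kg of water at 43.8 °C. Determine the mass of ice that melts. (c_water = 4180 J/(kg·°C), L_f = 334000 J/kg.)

m_melted ≈ 0.173 kg

Water can give up m c ΔT = 0.316·4180·43.8 = 57855 J before reaching 0 °C.
Fully melting the ice requires m_ice L_f = 0.304·334000 = 101536 J.
57855 J < 101536 J, so only part of the ice melts and the system sits at 0 °C.
m_melt = 57855 / L_f = 0.1732 kg.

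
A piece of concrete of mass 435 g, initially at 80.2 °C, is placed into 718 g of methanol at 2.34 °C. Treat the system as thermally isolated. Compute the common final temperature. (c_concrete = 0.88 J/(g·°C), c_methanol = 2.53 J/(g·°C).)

T_f ≈ 15.9 °C

|Q_concrete| = |Q_methanol|:
435×0.88×(80.2 − T) = 718×2.53×(T − 2.34)
382.8(80.2 − T) = 1816.5(T − 2.34)
2199.3 T = 34951  ⇒  T ≈ 15.89 °C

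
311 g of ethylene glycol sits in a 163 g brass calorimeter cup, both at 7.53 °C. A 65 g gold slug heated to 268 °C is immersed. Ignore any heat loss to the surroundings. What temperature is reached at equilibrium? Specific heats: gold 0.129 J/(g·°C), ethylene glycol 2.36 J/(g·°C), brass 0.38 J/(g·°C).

T_f ≈ 10.2 °C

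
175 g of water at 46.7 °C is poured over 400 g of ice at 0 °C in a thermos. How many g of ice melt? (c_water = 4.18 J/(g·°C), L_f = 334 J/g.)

m_melted ≈ 102 g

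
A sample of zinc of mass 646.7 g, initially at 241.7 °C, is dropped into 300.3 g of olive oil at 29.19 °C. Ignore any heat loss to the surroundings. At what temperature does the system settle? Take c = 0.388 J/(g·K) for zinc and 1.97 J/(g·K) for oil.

T_f ≈ 92.5 °C

Taking heat into each body as positive, Σ m c ΔT = 0:
646.7×0.388×(T − 241.7) + 300.3×1.97×(T − 29.19) = 0
250.92(T − 241.7) + 591.59(T − 29.19) = 0
(250.92 + 591.59) T = 250.92×241.7 + 591.59×29.19
T ≈ 92.48 °C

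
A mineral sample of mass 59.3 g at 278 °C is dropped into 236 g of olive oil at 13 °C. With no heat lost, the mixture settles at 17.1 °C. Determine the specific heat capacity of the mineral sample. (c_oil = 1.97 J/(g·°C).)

Taking heat into each body as positive, Σ m c ΔT = 0:
59.3·c·(17.1 − 278) + 236·1.97·(17.1 − 13) = 0
-15471 c = -1906.2
c = -1906.2/-15471 ≈ 0.1232 J/(g·°C)

c ≈ 0.123 J/(g·°C)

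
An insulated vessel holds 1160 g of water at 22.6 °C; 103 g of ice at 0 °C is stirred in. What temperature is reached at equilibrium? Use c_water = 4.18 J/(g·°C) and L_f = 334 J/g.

T_f ≈ 14.2 °C

Setting the total heat transfer to zero:
melt ice: 103·334 = 34402
  warm the meltwater: 430.54 T
  water cools: 1160·4.18·(T − 22.6) = 4848.8(T − 22.6)
5279.3 T = 109583 − 34402 = 75181
T ≈ 14.24 °C — above 0 °C, consistent with complete melting.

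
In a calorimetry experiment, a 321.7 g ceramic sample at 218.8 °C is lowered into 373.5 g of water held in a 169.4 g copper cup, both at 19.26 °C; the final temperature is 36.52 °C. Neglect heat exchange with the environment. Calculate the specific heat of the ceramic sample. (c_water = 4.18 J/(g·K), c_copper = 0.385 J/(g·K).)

c ≈ 0.479 J/(g·K)

Taking heat into each body as positive, Σ m c ΔT = 0:
321.7×c×(36.52 − 218.8) + 373.5×4.18×(36.52 − 19.26) + 169.4×0.385×(36.52 − 19.26) = 0
-58639 c = -28073
c = -28073/-58639 ≈ 0.4787 J/(g·K)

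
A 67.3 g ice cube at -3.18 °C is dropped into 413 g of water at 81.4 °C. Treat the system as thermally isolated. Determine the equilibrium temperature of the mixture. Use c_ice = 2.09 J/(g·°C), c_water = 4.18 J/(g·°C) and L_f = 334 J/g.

T_f ≈ 58.6 °C

Net heat exchanged in the isolated system is zero:
warm ice to 0 °C: 67.3·2.09·(0 − (-3.18)) = 447.29; melt ice: 67.3·334 = 22478; warm the meltwater: 281.31 T; water: 1726.3(T − 81.4)
2007.7 T = 140524 − 22925 = 117599
T ≈ 58.58 °C. Since T > 0 °C, the all-ice-melts assumption holds.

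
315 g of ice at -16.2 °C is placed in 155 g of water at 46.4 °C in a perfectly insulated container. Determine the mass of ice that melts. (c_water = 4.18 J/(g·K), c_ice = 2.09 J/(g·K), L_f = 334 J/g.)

m_melted ≈ 58.1 g

Cooling the water to 0 °C releases 155×4.18×46.4 = 30063 J.
Warming the ice to 0 °C takes 315×2.09×16.2 = 10665 J, leaving 19397 J for melting.
Fully melting the ice requires m_ice L_f = 315×334 = 105210 J.
That's not enough to melt it all — equilibrium is at 0 °C with ice remaining.
m_melt = 19397 / L_f = 58.08 g.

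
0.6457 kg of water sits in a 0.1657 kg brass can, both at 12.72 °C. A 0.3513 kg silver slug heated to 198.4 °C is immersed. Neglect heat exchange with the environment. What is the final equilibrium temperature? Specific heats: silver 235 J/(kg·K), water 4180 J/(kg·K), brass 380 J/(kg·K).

T_f ≈ 18.1 °C

Heat gained plus heat lost sum to zero:
0.3513*235*(T − 198.4) + 0.6457*4180*(T − 12.72) + 0.1657*380*(T − 12.72) = 0
82.56(T − 198.4) + 2699(T − 12.72) + 62.97(T − 12.72) = 0
2844.5 T = 51512
T ≈ 18.11 °C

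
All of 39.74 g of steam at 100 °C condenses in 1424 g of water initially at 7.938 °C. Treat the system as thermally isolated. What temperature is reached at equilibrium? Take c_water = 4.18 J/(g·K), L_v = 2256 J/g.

T_f ≈ 25.1 °C

Energy balance with sensible and latent terms:
steam→water at 100 °C releases m L_v = 39.74×2256 = 89653; condensed water 100 °C→T: 166.11(T − 100); original water: 5952.3(T − 7.938)
6118.4 T = 89653 + 16611 + 47250 = 153514
T ≈ 25.09 °C, under the boiling point, so the assumption holds.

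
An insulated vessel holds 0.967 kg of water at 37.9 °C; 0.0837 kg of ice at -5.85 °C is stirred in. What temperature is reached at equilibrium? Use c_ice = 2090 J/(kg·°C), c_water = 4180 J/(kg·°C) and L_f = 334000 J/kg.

Energy balance with sensible and latent terms:
warm ice to 0 °C: 0.0837·2090·(0 − (-5.85)) = 1023.4
  melt ice: 0.0837·334000 = 27956
  meltwater 0→T: 0.0837·4180·T = 349.87 T
  water cools: 0.967·4180·(T − 37.9) = 4042.1(T − 37.9)
4391.9 T = 153194 − 28979 = 124215
T ≈ 28.28 °C. Since T > 0 °C, the all-ice-melts assumption holds.

T_f ≈ 28.3 °C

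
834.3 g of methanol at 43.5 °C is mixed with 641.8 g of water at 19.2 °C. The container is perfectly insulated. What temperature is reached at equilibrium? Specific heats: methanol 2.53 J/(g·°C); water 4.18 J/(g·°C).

Set heat shed by the hot body equal to heat absorbed by the cold body:
834.3*2.53*(43.5 − T) = 641.8*4.18*(T − 19.2)
2110.8(43.5 − T) = 2682.7(T − 19.2)
4793.5 T = 143327  ⇒  T ≈ 29.90 °C

T_f ≈ 29.9 °C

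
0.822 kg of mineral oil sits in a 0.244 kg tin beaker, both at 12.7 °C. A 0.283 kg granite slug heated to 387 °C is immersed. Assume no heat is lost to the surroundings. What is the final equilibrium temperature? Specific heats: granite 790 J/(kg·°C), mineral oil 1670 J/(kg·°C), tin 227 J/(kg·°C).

T_f = Σ m_i c_i T_i / Σ m_i c_i:
T_f = (223.57×387 + 1372.7×12.7 + 55.39×12.7) / (223.57 + 1372.7 + 55.39)
    = 104659 / 1651.7 ≈ 63.36 °C

T_f ≈ 63.4 °C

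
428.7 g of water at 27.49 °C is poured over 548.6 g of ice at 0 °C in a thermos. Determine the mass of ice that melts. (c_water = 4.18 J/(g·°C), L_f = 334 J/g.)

Water can give up m c ΔT = 428.7×4.18×27.49 = 49261 J before reaching 0 °C.
Melting all 548.6 g of ice would need 548.6×334 = 183232 J.
49261 J < 183232 J, so only part of the ice melts and the system sits at 0 °C.
Mass melted = 49261/334 ≈ 147.5 g.

m_melted ≈ 147 g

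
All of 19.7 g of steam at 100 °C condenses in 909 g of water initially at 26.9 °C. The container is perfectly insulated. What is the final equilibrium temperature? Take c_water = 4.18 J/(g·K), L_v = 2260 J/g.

T_f ≈ 39.9 °C

Conservation of energy gives ΣQ = 0:
latent heat released on condensation: 19.7·2260 = 44522; condensed water 100 °C→T: 82.35(T − 100); original water: 3799.6(T − 26.9)
3882 T = 44522 + 8234.6 + 102210 = 154966
T ≈ 39.92 °C (< 100 °C, so full condensation is consistent).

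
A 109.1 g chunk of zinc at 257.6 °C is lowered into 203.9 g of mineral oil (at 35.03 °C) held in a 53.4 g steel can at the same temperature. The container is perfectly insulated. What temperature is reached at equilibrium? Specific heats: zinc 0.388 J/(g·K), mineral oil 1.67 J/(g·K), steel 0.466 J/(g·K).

T_f = Σ m_i c_i T_i / Σ m_i c_i:
T_f = (42.33*257.6 + 340.51*35.03 + 24.88*35.03) / (42.33 + 340.51 + 24.88)
    = 23704 / 407.73 ≈ 58.14 °C

T_f ≈ 58.1 °C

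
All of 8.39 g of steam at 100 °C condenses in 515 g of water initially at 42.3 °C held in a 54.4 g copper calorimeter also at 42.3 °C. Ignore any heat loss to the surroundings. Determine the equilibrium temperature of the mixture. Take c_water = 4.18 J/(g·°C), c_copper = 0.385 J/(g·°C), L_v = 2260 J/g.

T_f ≈ 51.8 °C

Energy balance with sensible and latent terms:
condense steam: −8.39×2260 = −18961
  condensed water 100 °C→T: 35.07(T − 100)
  original water: 2152.7(T − 42.3)
  copper cup: 54.4×0.385×(T − 42.3) = 20.94(T − 42.3)
2208.7 T = 18961 + 3507 + 91945 = 114414
T ≈ 51.80 °C (< 100 °C, so full condensation is consistent).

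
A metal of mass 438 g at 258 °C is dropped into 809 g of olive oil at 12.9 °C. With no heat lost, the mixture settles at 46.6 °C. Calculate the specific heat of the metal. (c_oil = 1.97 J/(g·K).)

c ≈ 0.58 J/(g·K)

Heat lost by the metal = heat gained by the oil:
438·c·(258 − 46.6) = 809·1.97·(46.6 − 12.9)
92593 c = 53709  ⇒  c ≈ 0.5801 J/(g·K)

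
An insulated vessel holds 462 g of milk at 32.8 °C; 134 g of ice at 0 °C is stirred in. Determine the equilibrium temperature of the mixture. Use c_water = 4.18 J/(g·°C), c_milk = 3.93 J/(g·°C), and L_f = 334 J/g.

Energy conservation, ΣQ = 0:
latent heat to melt: 134×334 = 44756; meltwater 0→T: 134×4.18×T = 560.12 T; milk: 1815.7(T − 32.8)
2375.8 T = 59554 − 44756 = 14798
T ≈ 6.23 °C (positive, so assuming full melt was valid).

T_f ≈ 6.2 °C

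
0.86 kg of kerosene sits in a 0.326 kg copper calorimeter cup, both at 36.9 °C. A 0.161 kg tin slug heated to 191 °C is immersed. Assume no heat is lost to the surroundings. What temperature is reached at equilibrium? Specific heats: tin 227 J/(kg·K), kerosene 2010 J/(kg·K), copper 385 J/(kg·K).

T_f ≈ 39.9 °C

Taking heat into each body as positive, Σ m c ΔT = 0:
0.161×227×(T − 191) + 0.86×2010×(T − 36.9) + 0.326×385×(T − 36.9) = 0
36.55(T − 191) + 1728.6(T − 36.9) + 125.51(T − 36.9) = 0
1890.7 T = 75397
T = 75397 / 1890.7 = 39.9 °C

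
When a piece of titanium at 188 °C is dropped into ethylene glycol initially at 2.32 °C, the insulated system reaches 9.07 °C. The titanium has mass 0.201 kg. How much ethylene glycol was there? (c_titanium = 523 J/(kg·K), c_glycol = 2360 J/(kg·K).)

m ≈ 1.18 kg

Heat lost by the titanium = heat gained by the glycol:
0.201×523×(188 − 9.07) = m×2360×(9.07 − 2.32)
15930 m = 18810  ⇒  m ≈ 1.181 kg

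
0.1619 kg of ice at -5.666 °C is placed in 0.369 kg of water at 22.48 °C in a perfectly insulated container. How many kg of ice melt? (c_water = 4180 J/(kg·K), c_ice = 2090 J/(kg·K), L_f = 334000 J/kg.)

m_melted ≈ 0.0981 kg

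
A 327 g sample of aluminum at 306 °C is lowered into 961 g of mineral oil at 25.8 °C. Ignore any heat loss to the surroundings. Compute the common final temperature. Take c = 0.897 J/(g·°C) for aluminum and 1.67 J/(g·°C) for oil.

T_f ≈ 69.1 °C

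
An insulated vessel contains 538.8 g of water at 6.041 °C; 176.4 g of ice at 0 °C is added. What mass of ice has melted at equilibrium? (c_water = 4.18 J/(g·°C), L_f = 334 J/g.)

m_melted ≈ 40.7 g

Heat available from the water dropping to 0 °C: 538.8×4.18×6.041 = 13605 J.
Fully melting the ice requires m_ice L_f = 176.4×334 = 58918 J.
Since 13605 < 58918 J, not all the ice melts; equilibrium is at 0 °C.
m_melted×334 = 13605  ⇒  m_melted ≈ 40.73 g.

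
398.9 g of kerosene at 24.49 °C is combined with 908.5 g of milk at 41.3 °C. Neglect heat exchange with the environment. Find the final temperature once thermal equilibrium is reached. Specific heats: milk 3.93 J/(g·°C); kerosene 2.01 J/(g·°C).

Set heat shed by the hot body equal to heat absorbed by the cold body:
908.5·3.93·(41.3 − T) = 398.9·2.01·(T − 24.49)
3570.4(41.3 − T) = 801.79(T − 24.49)
4372.2 T = 167094  ⇒  T ≈ 38.22 °C

T_f ≈ 38.2 °C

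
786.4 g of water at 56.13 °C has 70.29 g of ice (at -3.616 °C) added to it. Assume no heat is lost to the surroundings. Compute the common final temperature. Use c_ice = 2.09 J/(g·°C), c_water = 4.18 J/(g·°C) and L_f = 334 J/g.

T_f ≈ 44.8 °C

Let T be the final temperature. ΣQ_i = 0:
warm ice to 0 °C: 70.29×2.09×(0 − (-3.616)) = 531.21
  melt ice: 70.29×334 = 23477
  meltwater 0→T: 70.29×4.18×T = 293.81 T
  water: 3287.2(T − 56.13)
3581 T = 184508 − 24008 = 160500
T ≈ 44.82 °C (positive, so assuming full melt was valid).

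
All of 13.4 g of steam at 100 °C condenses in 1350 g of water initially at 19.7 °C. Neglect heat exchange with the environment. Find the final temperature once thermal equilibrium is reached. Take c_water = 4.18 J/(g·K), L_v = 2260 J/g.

Energy conservation, ΣQ = 0:
steam→water at 100 °C releases m L_v = 13.4×2260 = 30284; condensate cools 100→T: 13.4×4.18×(T − 100) = 56.01(T − 100); original water: 5643(T − 19.7)
5699 T = 30284 + 5601.2 + 111167 = 147052
T ≈ 25.80 °C, under the boiling point, so the assumption holds.

T_f ≈ 25.8 °C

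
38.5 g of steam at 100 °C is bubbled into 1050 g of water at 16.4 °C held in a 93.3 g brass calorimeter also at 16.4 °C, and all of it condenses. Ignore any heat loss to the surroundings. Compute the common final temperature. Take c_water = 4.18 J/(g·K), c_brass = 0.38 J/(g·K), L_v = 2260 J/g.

T_f ≈ 38.3 °C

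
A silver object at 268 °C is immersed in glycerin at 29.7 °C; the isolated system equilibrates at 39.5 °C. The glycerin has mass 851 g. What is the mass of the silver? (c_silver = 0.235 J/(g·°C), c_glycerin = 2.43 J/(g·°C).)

m ≈ 377 g

Setting the total heat transfer to zero:
m×0.235×(39.5 − 268) + 851×2.43×(39.5 − 29.7) = 0
-53.7 m = -20266
m = -20266/-53.7 ≈ 377.4 g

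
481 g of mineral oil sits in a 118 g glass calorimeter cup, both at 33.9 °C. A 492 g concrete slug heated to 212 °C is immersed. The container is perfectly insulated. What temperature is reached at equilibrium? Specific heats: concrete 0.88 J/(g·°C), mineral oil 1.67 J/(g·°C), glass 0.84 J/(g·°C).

T_f ≈ 91.6 °C

Conservation of energy gives ΣQ = 0:
492·0.88·(T − 212) + 481·1.67·(T − 33.9) + 118·0.84·(T − 33.9) = 0
1335.3 T = 122379
T = 122379 / 1335.3 = 91.6 °C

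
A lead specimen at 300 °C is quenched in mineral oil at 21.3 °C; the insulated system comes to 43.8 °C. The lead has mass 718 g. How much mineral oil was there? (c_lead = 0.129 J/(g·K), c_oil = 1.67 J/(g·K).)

m ≈ 632 g

Let T be the final temperature. ΣQ_i = 0:
718×0.129×(43.8 − 300) + m×1.67×(43.8 − 21.3) = 0
37.57 m = 23730
m = 23730/37.57 ≈ 631.5 g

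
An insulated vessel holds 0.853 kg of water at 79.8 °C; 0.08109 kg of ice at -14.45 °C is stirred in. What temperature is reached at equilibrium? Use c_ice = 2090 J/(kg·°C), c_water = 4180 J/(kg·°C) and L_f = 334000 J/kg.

Taking heat into each body as positive, Σ m c ΔT = 0:
warm ice to 0 °C: 0.08109·2090·(0 − (-14.45)) = 2449; fusion: m_ice L_f = 0.08109·334000 = 27084; warm the meltwater: 338.96 T; water cools: 0.853·4180·(T − 79.8) = 3565.5(T − 79.8)
3904.5 T = 284530 − 29533 = 254997
T ≈ 65.31 °C. Since T > 0 °C, the all-ice-melts assumption holds.

T_f ≈ 65.3 °C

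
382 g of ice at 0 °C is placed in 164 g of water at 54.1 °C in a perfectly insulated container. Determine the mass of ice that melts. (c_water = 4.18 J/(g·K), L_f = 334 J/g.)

m_melted ≈ 111 g

Water can give up m c ΔT = 164·4.18·54.1 = 37087 J before reaching 0 °C.
Melting all 382 g of ice would need 382·334 = 127588 J.
Since 37087 < 127588 J, not all the ice melts; equilibrium is at 0 °C.
m_melted·334 = 37087  ⇒  m_melted ≈ 111 g.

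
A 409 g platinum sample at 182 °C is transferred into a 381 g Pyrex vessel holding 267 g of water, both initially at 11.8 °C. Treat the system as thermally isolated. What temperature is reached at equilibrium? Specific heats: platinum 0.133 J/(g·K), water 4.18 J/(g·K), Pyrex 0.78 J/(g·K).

T_f ≈ 18.1 °C

Net heat exchanged in the isolated system is zero:
409·0.133·(T − 182) + 267·4.18·(T − 11.8) + 381·0.78·(T − 11.8) = 0
(54.4 + 1116.1 + 297.18) T = 54.4·182 + 1116.1·11.8 + 297.18·11.8
T = 26576 / 1467.6 = 18.1 °C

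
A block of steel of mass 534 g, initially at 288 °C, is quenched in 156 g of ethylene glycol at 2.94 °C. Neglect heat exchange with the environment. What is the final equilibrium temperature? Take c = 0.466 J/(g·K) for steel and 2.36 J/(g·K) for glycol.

Net heat exchanged in the isolated system is zero:
534*0.466*(T − 288) + 156*2.36*(T − 2.94) = 0
248.84(T − 288) + 368.16(T − 2.94) = 0
617 T = 72749
T = 72749/617 ≈ 117.91 °C

T_f ≈ 117.9 °C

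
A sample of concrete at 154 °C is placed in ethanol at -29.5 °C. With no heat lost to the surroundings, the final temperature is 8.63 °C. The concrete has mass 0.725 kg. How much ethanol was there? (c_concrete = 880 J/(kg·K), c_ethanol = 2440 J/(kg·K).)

|Q_concrete| = |Q_ethanol|:
0.725·880·(154 − 8.63) = m·2440·(8.63 − (-29.5))
93037 m = 92746  ⇒  m ≈ 0.9969 kg

m ≈ 0.997 kg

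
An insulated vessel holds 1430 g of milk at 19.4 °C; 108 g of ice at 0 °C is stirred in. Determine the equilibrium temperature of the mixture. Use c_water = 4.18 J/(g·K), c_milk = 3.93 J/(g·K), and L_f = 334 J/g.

T_f ≈ 12.0 °C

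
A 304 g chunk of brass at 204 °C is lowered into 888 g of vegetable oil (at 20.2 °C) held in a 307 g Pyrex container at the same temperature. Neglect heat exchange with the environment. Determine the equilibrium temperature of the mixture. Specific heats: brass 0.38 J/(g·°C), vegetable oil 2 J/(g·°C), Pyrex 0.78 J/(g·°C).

Net heat exchanged in the isolated system is zero:
304×0.38×(T − 204) + 888×2×(T − 20.2) + 307×0.78×(T − 20.2) = 0
2131 T = 64278
T = 64278/2131 ≈ 30.16 °C

T_f ≈ 30.2 °C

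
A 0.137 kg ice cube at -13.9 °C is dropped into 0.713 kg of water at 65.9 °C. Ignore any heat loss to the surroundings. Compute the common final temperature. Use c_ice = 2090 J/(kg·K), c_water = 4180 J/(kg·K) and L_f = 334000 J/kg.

Net heat exchanged in the isolated system is zero:
ice -13.9→0 °C: 0.137·2090·13.9 = 3980
  melt ice: 0.137·334000 = 45758
  warm the meltwater: 572.66 T
  water: 2980.3(T − 65.9)
3553 T = 196404 − 49738 = 146666
T ≈ 41.28 °C (positive, so assuming full melt was valid).

T_f ≈ 41.3 °C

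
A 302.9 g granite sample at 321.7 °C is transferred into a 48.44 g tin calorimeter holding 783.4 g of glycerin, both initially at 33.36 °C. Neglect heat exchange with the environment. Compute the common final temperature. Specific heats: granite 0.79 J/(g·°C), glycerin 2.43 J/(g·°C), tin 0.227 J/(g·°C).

T_f ≈ 65.4 °C

Let T be the final temperature. ΣQ_i = 0:
302.9·0.79·(T − 321.7) + 783.4·2.43·(T − 33.36) + 48.44·0.227·(T − 33.36) = 0
2153.9 T = 140853
T = 140853 / 2153.9 = 65.4 °C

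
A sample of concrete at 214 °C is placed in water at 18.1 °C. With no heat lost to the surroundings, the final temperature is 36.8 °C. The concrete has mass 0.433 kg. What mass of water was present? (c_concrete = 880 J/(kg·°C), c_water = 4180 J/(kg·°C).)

|Q_concrete| = |Q_water|:
0.433·880·(214 − 36.8) = m·4180·(36.8 − 18.1)
78166 m = 67520  ⇒  m ≈ 0.8638 kg

m ≈ 0.864 kg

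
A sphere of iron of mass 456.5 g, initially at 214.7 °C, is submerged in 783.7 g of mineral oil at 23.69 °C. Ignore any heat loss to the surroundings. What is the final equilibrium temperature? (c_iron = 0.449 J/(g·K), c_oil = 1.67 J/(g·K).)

Let T be the final temperature. ΣQ_i = 0:
456.5·0.449·(T − 214.7) + 783.7·1.67·(T − 23.69) = 0
204.97(T − 214.7) + 1308.8(T − 23.69) = 0
(204.97 + 1308.8) T = 204.97·214.7 + 1308.8·23.69
T = 75012 / 1513.7 = 49.6 °C

T_f ≈ 49.6 °C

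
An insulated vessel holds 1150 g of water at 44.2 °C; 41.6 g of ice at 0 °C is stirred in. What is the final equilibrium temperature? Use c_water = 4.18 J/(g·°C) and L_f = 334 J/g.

Energy balance with sensible and latent terms:
latent heat to melt: 41.6×334 = 13894
  warm the meltwater: 173.89 T
  water cools: 1150×4.18×(T − 44.2) = 4807(T − 44.2)
4980.9 T = 212469 − 13894 = 198575
T ≈ 39.87 °C (positive, so assuming full melt was valid).

T_f ≈ 39.9 °C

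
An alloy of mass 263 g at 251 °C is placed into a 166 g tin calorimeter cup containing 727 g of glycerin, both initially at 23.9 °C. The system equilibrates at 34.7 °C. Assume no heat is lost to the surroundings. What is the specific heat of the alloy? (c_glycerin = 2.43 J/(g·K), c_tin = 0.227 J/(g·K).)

c ≈ 0.343 J/(g·K)

Heat gained plus heat lost sum to zero:
263·c·(34.7 − 251) + 727·2.43·(34.7 − 23.9) + 166·0.227·(34.7 − 23.9) = 0
-56887 c = -19486
c = -19486/-56887 ≈ 0.3425 J/(g·K)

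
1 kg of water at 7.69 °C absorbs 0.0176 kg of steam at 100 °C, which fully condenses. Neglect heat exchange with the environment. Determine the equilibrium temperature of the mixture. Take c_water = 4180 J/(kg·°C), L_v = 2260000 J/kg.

T_f ≈ 18.6 °C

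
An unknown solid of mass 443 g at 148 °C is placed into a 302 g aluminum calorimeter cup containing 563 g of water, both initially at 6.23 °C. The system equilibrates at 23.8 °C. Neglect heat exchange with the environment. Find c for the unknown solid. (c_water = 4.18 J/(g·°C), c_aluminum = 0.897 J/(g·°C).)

c ≈ 0.838 J/(g·°C)

Setting the total heat transfer to zero:
443·c·(23.8 − 148) + 563·4.18·(23.8 − 6.23) + 302·0.897·(23.8 − 6.23) = 0
-55021 c = -46108
c = -46108/-55021 ≈ 0.838 J/(g·°C)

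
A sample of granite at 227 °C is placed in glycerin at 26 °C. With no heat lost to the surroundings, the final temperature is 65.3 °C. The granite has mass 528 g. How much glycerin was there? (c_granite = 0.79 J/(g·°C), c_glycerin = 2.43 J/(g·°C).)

m ≈ 706 g

Heat lost by the granite = heat gained by the glycerin:
528×0.79×(227 − 65.3) = m×2.43×(65.3 − 26)
95.5 m = 67448  ⇒  m ≈ 706.3 g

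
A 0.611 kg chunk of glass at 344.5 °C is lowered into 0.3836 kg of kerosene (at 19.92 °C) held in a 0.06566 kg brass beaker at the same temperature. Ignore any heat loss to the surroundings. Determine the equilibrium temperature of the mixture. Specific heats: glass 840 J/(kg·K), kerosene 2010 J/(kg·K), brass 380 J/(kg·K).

With ΣQ=0 the equilibrium temperature is the m·c-weighted mean:
T_f = (513.24*344.5 + 771.04*19.92 + 24.95*19.92) / (513.24 + 771.04 + 24.95)
    = 192667 / 1309.2 ≈ 147.16 °C

T_f ≈ 147.2 °C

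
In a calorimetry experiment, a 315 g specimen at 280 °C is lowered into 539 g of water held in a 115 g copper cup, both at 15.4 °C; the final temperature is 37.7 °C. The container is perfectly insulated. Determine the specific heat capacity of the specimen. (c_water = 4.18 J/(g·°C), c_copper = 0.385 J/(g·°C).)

Setting the total heat transfer to zero:
315×c×(37.7 − 280) + 539×4.18×(37.7 − 15.4) + 115×0.385×(37.7 − 15.4) = 0
-76324 c = -51230
c = -51230/-76324 ≈ 0.6712 J/(g·°C)

c ≈ 0.671 J/(g·°C)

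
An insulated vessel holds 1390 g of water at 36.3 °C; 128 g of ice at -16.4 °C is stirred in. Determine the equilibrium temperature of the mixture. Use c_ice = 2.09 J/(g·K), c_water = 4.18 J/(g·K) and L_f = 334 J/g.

T_f ≈ 25.8 °C

Setting the total heat transfer to zero:
warm ice to 0 °C: 128×2.09×(0 − (-16.4)) = 4387.3; melt ice: 128×334 = 42752; warm the meltwater: 535.04 T; water: 5810.2(T − 36.3)
6345.2 T = 210910 − 47139 = 163771
T ≈ 25.81 °C (positive, so assuming full melt was valid).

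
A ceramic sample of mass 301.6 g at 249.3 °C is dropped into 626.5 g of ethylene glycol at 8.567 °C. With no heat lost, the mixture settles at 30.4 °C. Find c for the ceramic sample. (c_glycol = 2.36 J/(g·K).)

c ≈ 0.489 J/(g·K)

Energy conservation, ΣQ = 0:
301.6×c×(30.4 − 249.3) + 626.5×2.36×(30.4 − 8.567) = 0
-66020 c = -32281
c = -32281/-66020 ≈ 0.489 J/(g·K)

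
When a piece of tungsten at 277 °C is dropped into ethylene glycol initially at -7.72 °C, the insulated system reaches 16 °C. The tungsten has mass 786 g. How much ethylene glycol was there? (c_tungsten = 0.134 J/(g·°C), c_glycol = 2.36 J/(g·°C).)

m ≈ 491 g

Energy conservation, ΣQ = 0:
786·0.134·(16 − 277) + m·2.36·(16 − (-7.72)) = 0
55.98 m = 27490
m = 27490/55.98 ≈ 491.1 g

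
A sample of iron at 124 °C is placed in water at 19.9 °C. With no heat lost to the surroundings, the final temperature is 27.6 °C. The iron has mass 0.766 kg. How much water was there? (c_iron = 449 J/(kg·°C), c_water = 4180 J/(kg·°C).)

m ≈ 1.03 kg

|Q_iron| = |Q_water|:
0.766·449·(124 − 27.6) = m·4180·(27.6 − 19.9)
32186 m = 33155  ⇒  m ≈ 1.03 kg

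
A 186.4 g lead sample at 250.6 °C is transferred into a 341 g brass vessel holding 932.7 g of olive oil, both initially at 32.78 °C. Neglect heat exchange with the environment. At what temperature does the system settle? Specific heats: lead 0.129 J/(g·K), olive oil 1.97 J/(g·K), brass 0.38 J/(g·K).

T_f ≈ 35.4 °C

T_f is the heat-capacity-weighted average of the initial temperatures:
T_f = (24.05×250.6 + 1837.4×32.78 + 129.58×32.78) / (24.05 + 1837.4 + 129.58)
    = 70504 / 1991 ≈ 35.41 °C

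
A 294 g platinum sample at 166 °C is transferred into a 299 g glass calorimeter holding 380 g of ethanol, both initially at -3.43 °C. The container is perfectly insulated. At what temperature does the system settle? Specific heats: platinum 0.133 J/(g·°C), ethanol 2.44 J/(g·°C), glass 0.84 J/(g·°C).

T_f ≈ 2.0 °C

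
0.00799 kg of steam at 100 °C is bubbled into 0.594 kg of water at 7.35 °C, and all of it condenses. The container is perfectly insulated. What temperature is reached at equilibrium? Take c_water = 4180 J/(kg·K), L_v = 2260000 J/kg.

T_f ≈ 15.8 °C

Sum of m c ΔT and latent-heat terms is zero:
condense steam: −0.00799·2260000 = −18057
  condensed water 100 °C→T: 33.4(T − 100)
  original water: 2482.9(T − 7.35)
2516.3 T = 18057 + 3339.8 + 18249 = 39647
T ≈ 15.76 °C — below 100 °C, confirming all the steam condensed.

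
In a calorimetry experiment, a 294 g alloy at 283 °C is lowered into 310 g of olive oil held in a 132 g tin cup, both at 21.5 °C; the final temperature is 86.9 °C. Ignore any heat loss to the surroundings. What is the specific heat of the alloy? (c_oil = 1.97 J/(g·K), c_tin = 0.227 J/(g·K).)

c ≈ 0.727 J/(g·K)

Taking heat into each body as positive, Σ m c ΔT = 0:
294×c×(86.9 − 283) + 310×1.97×(86.9 − 21.5) + 132×0.227×(86.9 − 21.5) = 0
-57653 c = -41899
c = -41899/-57653 ≈ 0.7267 J/(g·K)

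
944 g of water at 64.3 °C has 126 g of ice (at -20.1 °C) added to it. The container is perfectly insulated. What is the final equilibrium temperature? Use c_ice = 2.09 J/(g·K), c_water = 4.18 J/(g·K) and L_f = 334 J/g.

T_f ≈ 46.1 °C

Heat gained plus heat lost sum to zero:
ice -20.1→0 °C: 126×2.09×20.1 = 5293.1; fusion: m_ice L_f = 126×334 = 42084; meltwater 0→T: 126×4.18×T = 526.68 T; water cools: 944×4.18×(T − 64.3) = 3945.9(T − 64.3)
4472.6 T = 253723 − 47377 = 206346
T ≈ 46.14 °C — above 0 °C, consistent with complete melting.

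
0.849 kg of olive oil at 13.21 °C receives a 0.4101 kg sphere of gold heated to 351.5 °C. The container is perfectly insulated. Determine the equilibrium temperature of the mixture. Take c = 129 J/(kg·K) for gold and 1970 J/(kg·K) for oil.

T_f ≈ 23.6 °C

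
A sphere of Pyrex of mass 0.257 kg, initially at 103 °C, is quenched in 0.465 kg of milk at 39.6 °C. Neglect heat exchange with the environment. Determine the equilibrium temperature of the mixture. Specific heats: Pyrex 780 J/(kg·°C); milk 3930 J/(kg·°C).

Set heat shed by the hot body equal to heat absorbed by the cold body:
0.257*780*(103 − T) = 0.465*3930*(T − 39.6)
200.46(103 − T) = 1827.5(T − 39.6)
2027.9 T = 93014  ⇒  T ≈ 45.87 °C

T_f ≈ 45.9 °C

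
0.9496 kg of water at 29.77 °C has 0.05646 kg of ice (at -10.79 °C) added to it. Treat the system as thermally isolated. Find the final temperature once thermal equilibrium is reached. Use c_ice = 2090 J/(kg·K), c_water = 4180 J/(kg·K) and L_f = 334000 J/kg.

T_f ≈ 23.3 °C

Let T be the final temperature. ΣQ_i = 0:
warm ice to 0 °C: 0.05646·2090·(0 − (-10.79)) = 1273.2
  melt ice: 0.05646·334000 = 18858
  warm the meltwater: 236 T
  water cools: 0.9496·4180·(T − 29.77) = 3969.3(T − 29.77)
4205.3 T = 118167 − 20131 = 98036
T ≈ 23.31 °C. Since T > 0 °C, the all-ice-melts assumption holds.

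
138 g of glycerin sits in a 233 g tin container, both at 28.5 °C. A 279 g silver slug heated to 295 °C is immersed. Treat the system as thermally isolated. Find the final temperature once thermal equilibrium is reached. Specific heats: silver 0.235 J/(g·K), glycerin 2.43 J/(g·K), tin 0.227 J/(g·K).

T_f ≈ 67.0 °C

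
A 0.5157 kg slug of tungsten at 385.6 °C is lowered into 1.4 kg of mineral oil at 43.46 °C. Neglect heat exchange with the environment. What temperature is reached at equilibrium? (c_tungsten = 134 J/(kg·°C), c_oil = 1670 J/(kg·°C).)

T_f ≈ 53.3 °C

Setting the total heat transfer to zero:
0.5157·134·(T − 385.6) + 1.4·1670·(T − 43.46) = 0
(69.1 + 2338) T = 69.1·385.6 + 2338·43.46
T = 128256/2407.1 ≈ 53.28 °C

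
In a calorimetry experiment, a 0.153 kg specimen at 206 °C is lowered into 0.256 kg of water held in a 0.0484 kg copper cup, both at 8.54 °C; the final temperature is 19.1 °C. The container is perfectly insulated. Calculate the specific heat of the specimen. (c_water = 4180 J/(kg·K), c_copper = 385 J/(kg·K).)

c ≈ 402 J/(kg·K)

Heat gained plus heat lost sum to zero:
0.153×c×(19.1 − 206) + 0.256×4180×(19.1 − 8.54) + 0.0484×385×(19.1 − 8.54) = 0
-28.6 c = -11497
c = -11497/-28.6 ≈ 402 J/(kg·K)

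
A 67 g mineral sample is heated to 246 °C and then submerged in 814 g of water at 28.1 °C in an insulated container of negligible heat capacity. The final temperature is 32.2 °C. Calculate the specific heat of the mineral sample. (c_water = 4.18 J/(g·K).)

c ≈ 0.974 J/(g·K)

Heat gained plus heat lost sum to zero:
67×c×(32.2 − 246) + 814×4.18×(32.2 − 28.1) = 0
-14325 c = -13950
c = -13950/-14325 ≈ 0.9739 J/(g·K)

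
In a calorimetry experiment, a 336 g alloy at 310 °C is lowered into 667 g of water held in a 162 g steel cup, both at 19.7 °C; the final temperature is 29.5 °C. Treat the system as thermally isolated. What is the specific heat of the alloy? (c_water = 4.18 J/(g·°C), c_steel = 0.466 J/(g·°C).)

c ≈ 0.298 J/(g·°C)

Energy conservation, ΣQ = 0:
336·c·(29.5 − 310) + 667·4.18·(29.5 − 19.7) + 162·0.466·(29.5 − 19.7) = 0
-94248 c = -28063
c = -28063/-94248 ≈ 0.2978 J/(g·°C)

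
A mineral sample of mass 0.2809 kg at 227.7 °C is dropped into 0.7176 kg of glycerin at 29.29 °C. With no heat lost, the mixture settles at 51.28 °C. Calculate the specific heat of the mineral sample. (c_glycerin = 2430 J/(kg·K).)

Heat gained plus heat lost sum to zero:
0.2809×c×(51.28 − 227.7) + 0.7176×2430×(51.28 − 29.29) = 0
-49.56 c = -38345
c = -38345/-49.56 ≈ 773.8 J/(kg·K)

c ≈ 774 J/(kg·K)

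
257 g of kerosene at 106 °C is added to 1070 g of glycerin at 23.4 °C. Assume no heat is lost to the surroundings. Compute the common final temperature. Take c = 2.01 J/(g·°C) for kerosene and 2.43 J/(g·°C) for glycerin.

T_f ≈ 37.1 °C

T_f is the heat-capacity-weighted average of the initial temperatures:
T_f = (516.57*106 + 2600.1*23.4) / (516.57 + 2600.1)
    = 115599 / 3116.7 ≈ 37.09 °C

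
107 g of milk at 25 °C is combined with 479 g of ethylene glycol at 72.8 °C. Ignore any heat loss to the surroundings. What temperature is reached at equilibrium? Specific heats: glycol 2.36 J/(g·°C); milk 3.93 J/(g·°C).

T_f is the heat-capacity-weighted average of the initial temperatures:
T_f = (1130.4·72.8 + 420.51·25) / (1130.4 + 420.51)
    = 92809 / 1550.9 ≈ 59.84 °C

T_f ≈ 59.8 °C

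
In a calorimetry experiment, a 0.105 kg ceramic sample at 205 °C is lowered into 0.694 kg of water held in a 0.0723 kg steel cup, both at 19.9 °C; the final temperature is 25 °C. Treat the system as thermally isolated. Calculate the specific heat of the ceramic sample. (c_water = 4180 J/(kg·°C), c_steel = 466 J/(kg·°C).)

Setting the total heat transfer to zero:
0.105·c·(25 − 205) + 0.694·4180·(25 − 19.9) + 0.0723·466·(25 − 19.9) = 0
-18.9 c = -14967
c = -14967/-18.9 ≈ 791.9 J/(kg·°C)

c ≈ 792 J/(kg·°C)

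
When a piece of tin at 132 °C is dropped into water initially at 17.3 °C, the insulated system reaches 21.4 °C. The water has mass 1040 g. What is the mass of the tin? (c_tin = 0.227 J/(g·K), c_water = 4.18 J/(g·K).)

m ≈ 710 g

Heat lost by the tin = heat gained by the water:
m·0.227·(132 − 21.4) = 1040·4.18·(21.4 − 17.3)
25.11 m = 17824  ⇒  m ≈ 709.9 g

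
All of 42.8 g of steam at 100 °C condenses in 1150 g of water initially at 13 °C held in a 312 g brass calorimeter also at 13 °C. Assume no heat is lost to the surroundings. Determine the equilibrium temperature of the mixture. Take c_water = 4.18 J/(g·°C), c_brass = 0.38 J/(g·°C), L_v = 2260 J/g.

T_f ≈ 35.0 °C

Net heat exchanged in the isolated system is zero:
latent heat released on condensation: 42.8×2260 = 96728
  condensed water 100 °C→T: 178.9(T − 100)
  water warms: 1150×4.18×(T − 13) = 4807(T − 13)
  cup: 118.56(T − 13)
5104.5 T = 96728 + 17890 + 64032 = 178651
T ≈ 35.00 °C, under the boiling point, so the assumption holds.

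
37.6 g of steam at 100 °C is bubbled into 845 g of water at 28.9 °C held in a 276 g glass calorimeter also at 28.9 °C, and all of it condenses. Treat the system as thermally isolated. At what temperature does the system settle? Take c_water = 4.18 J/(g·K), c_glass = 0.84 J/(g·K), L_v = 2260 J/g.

T_f ≈ 53.4 °C

Energy balance with sensible and latent terms:
condense steam: −37.6×2260 = −84976
  condensed water 100 °C→T: 157.17(T − 100)
  water warms: 845×4.18×(T − 28.9) = 3532.1(T − 28.9)
  glass cup: 276×0.84×(T − 28.9) = 231.84(T − 28.9)
3921.1 T = 84976 + 15717 + 108778 = 209471
T ≈ 53.42 °C, under the boiling point, so the assumption holds.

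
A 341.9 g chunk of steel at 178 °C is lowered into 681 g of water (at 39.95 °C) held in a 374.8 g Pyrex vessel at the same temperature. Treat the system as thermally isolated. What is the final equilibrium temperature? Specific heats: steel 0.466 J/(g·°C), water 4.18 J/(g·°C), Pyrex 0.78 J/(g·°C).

T_f = Σ m_i c_i T_i / Σ m_i c_i:
T_f = (159.33*178 + 2846.6*39.95 + 292.34*39.95) / (159.33 + 2846.6 + 292.34)
    = 153760 / 3298.2 ≈ 46.62 °C

T_f ≈ 46.6 °C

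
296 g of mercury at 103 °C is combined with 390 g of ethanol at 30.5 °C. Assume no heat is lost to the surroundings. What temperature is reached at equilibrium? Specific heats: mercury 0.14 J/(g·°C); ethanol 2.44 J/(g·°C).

T_f ≈ 33.5 °C

Setting the total heat transfer to zero:
296*0.14*(T − 103) + 390*2.44*(T − 30.5) = 0
41.44(T − 103) + 951.6(T − 30.5) = 0
993.04 T = 33292
T ≈ 33.53 °C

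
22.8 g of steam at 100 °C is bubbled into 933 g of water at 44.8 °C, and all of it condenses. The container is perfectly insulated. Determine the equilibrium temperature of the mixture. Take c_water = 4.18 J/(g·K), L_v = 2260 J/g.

Energy conservation, ΣQ = 0:
latent heat released on condensation: 22.8×2260 = 51528
  condensate cools 100→T: 22.8×4.18×(T − 100) = 95.3(T − 100)
  water warms: 933×4.18×(T − 44.8) = 3899.9(T − 44.8)
3995.2 T = 51528 + 9530.4 + 174717 = 235776
T ≈ 59.01 °C, under the boiling point, so the assumption holds.

T_f ≈ 59.0 °C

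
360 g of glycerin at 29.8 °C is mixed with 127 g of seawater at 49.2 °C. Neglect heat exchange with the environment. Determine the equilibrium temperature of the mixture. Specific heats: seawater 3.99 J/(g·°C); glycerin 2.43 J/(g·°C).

Setting the total heat transfer to zero:
127*3.99*(T − 49.2) + 360*2.43*(T − 29.8) = 0
(506.73 + 874.8) T = 506.73*49.2 + 874.8*29.8
T = 51000 / 1381.5 = 36.9 °C

T_f ≈ 36.9 °C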